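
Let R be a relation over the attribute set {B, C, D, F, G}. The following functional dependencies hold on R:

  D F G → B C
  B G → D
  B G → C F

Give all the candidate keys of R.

Attribute G never appears on the right-hand side of any dependency, so G must belong to every candidate key.
{G}⁺ = {G}, which is not all of the schema, so we must add further attributes.
{B, G}⁺: BG→D adds D; BG→CF adds C, F → {B, C, D, F, G}.
{D, F, G}⁺: DFG→BC adds B, C → {B, C, D, F, G}.

{B, G}, {D, F, G}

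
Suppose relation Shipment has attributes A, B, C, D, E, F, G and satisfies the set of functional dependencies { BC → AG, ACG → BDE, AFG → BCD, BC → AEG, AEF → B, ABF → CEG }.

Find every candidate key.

ABF; AEF; AFG; BCF

Attribute F never appears on the right-hand side of any dependency, so F must belong to every candidate key.
{F}⁺ = {F}, which is not all of the schema, so we must add further attributes.
{A, B, F}⁺: ABF→CEG adds C, E, G; ACG→BDE adds D → {A, B, C, D, E, F, G}.
{A, E, F}⁺: AEF→B adds B; ABF→CEG adds C, G; ACG→BDE adds D → {A, B, C, D, E, F, G}.
{A, F, G}⁺: AFG→BCD adds B, C, D; BC→AEG adds E → {A, B, C, D, E, F, G}.
{B, C, F}⁺: BC→AG adds A, G; ACG→BDE adds D, E → {A, B, C, D, E, F, G}.
Any other superkey contains one of these as a subset, so there are no further candidate keys.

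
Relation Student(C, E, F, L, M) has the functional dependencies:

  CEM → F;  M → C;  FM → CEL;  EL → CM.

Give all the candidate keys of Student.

{E, L}, {E, M}, {F, M}

{E, L}⁺: EL→CM adds C, M; CEM→F adds F → {C, E, F, L, M}. Minimal: {L}⁺ = {L}; {E}⁺ = {E} — none reach the full schema.
{E, M}⁺: M→C adds C; CEM→F adds F; FM→CEL adds L → {C, E, F, L, M}. Minimal: {M}⁺ = {C, M}; {E}⁺ = {E} — none reach the full schema.
{F, M}⁺: M→C adds C; FM→CEL adds E, L → {C, E, F, L, M}. Minimal: {M}⁺ = {C, M}; {F}⁺ = {F} — none reach the full schema.
Any other superkey contains one of these as a subset, so there are no further candidate keys.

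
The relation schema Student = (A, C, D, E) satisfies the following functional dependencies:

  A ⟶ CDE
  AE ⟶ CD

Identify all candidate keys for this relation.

Attribute A never appears on the right-hand side of any dependency, so A must belong to every candidate key.
{A}⁺ = {A, C, D, E}, which is all of the schema, so {A} is the only candidate key.

(A)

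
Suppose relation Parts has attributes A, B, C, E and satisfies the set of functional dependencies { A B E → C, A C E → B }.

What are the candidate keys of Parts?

Attributes A, E never appear on any right-hand side, so every candidate key must contain {A, E}.
{A, E}⁺ = {A, E}, which is not all of the schema, so we must add further attributes.
{A, B, E}⁺: ABE→C adds C → {A, B, C, E}.
{A, C, E}⁺: ACE→B adds B → {A, B, C, E}.
Any other superkey contains one of these as a subset, so there are no further candidate keys.

(A, B, E), (A, C, E)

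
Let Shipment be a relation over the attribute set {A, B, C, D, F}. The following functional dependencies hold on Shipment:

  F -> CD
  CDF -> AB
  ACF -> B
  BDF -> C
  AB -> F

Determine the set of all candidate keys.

F, AB

{F}⁺: F→CD adds C, D; CDF→AB adds A, B → {A, B, C, D, F}.
{A, B}⁺: AB→F adds F; F→CD adds C, D → {A, B, C, D, F}. Minimal: {B}⁺ = {B}; {A}⁺ = {A} — none reach the full schema.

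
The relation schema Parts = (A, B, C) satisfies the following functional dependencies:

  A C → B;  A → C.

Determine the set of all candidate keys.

Attribute A never appears on the right-hand side of any dependency, so A must belong to every candidate key.
{A}⁺ = {A, B, C}, which is all of the schema, so {A} is the only candidate key.

A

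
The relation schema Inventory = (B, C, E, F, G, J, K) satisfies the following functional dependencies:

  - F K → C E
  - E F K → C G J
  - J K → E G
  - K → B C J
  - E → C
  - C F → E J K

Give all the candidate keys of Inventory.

{C, F}⁺: CF→EJK adds E, J, K; EFK→CGJ adds G; K→BCJ adds B → {B, C, E, F, G, J, K}. Minimal: {F}⁺ = {F}; {C}⁺ = {C} — none reach the full schema.
{E, F}⁺: E→C adds C; CF→EJK adds J, K; EFK→CGJ adds G; K→BCJ adds B → {B, C, E, F, G, J, K}. Minimal: {F}⁺ = {F}; {E}⁺ = {C, E} — none reach the full schema.
{F, K}⁺: FK→CE adds C, E; EFK→CGJ adds G, J; K→BCJ adds B → {B, C, E, F, G, J, K}. Minimal: {K}⁺ = {B, C, E, G, J, K}; {F}⁺ = {F} — none reach the full schema.

CF, EF, FK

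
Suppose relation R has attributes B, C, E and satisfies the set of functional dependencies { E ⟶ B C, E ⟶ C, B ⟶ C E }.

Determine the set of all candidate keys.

(B), (E)

{B}⁺: B→CE adds C, E → {B, C, E}.
{E}⁺: E→BC adds B, C → {B, C, E}.
Any other superkey contains one of these as a subset, so there are no further candidate keys.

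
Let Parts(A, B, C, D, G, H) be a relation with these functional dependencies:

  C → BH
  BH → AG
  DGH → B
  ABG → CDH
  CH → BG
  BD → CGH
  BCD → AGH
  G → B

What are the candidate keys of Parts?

{C}⁺: C→BH adds B, H; BH→AG adds A, G; ABG→CDH adds D → {A, B, C, D, G, H}.
{A, G}⁺: G→B adds B; ABG→CDH adds C, D, H → {A, B, C, D, G, H}. Minimal: {G}⁺ = {B, G}; {A}⁺ = {A} — none reach the full schema.
{B, D}⁺: BD→CGH adds C, G, H; BCD→AGH adds A → {A, B, C, D, G, H}. Minimal: {D}⁺ = {D}; {B}⁺ = {B} — none reach the full schema.
{B, H}⁺: BH→AG adds A, G; ABG→CDH adds C, D → {A, B, C, D, G, H}. Minimal: {H}⁺ = {H}; {B}⁺ = {B} — none reach the full schema.
{D, G}⁺: G→B adds B; BD→CGH adds C, H; BCD→AGH adds A → {A, B, C, D, G, H}. Minimal: {G}⁺ = {B, G}; {D}⁺ = {D} — none reach the full schema.
{G, H}⁺: G→B adds B; BH→AG adds A; ABG→CDH adds C, D → {A, B, C, D, G, H}. Minimal: {H}⁺ = {H}; {G}⁺ = {B, G} — none reach the full schema.
Any other superkey contains one of these as a subset, so there are no further candidate keys.

C, AG, BD, BH, DG, GH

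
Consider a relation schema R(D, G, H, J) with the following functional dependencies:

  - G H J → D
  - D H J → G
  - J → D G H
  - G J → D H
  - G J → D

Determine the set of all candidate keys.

J

Attribute J never appears on the right-hand side of any dependency, so J must belong to every candidate key.
{J}⁺ = {D, G, H, J}, which is all of the schema, so {J} is the only candidate key.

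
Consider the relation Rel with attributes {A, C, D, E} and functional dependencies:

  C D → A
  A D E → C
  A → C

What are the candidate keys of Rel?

Attributes D, E never appear on any right-hand side, so every candidate key must contain {D, E}.
{D, E}⁺ = {D, E}, which is not all of the schema, so we must add further attributes.
{A, D, E}⁺: ADE→C adds C → {A, C, D, E}.
{C, D, E}⁺: CD→A adds A → {A, C, D, E}.
Any other superkey contains one of these as a subset, so there are no further candidate keys.

(A, D, E), (C, D, E)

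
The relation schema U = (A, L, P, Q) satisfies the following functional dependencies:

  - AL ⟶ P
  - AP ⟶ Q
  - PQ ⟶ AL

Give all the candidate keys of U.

(A, L), (A, P), (P, Q)

{A, L}⁺: AL→P adds P; AP→Q adds Q → {A, L, P, Q}.
{A, P}⁺: AP→Q adds Q; PQ→AL adds L → {A, L, P, Q}.
{P, Q}⁺: PQ→AL adds A, L → {A, L, P, Q}.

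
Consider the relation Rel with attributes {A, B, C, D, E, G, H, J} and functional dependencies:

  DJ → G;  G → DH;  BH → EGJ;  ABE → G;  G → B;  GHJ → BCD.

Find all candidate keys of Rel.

{A, G}, {A, B, E}, {A, B, H}, {A, D, J}

Attribute A never appears on the right-hand side of any dependency, so A must belong to every candidate key.
{A}⁺ = {A}, which is not all of the schema, so we must add further attributes.
{A, G}⁺: G→DH adds D, H; G→B adds B; BH→EGJ adds E, J; GHJ→BCD adds C → {A, B, C, D, E, G, H, J}.
{A, B, E}⁺: ABE→G adds G; G→DH adds D, H; BH→EGJ adds J; GHJ→BCD adds C → {A, B, C, D, E, G, H, J}.
{A, B, H}⁺: BH→EGJ adds E, G, J; GHJ→BCD adds C, D → {A, B, C, D, E, G, H, J}.
{A, D, J}⁺: DJ→G adds G; G→DH adds H; G→B adds B; GHJ→BCD adds C; BH→EGJ adds E → {A, B, C, D, E, G, H, J}.
Any other superkey contains one of these as a subset, so there are no further candidate keys.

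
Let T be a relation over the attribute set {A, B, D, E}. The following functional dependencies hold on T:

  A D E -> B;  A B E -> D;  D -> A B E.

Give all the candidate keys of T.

{D}⁺: D→ABE adds A, B, E → {A, B, D, E}.
{A, B, E}⁺: ABE→D adds D → {A, B, D, E}. Minimal: {B, E}⁺ = {B, E}; {A, E}⁺ = {A, E}; {A, B}⁺ = {A, B} — none reach the full schema.

(D), (A, B, E)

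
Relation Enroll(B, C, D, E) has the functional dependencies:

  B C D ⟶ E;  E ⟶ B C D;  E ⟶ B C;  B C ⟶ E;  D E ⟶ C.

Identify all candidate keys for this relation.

{E}⁺: E→BCD adds B, C, D → {B, C, D, E}.
{B, C}⁺: BC→E adds E; E→BCD adds D → {B, C, D, E}.
Any other superkey contains one of these as a subset, so there are no further candidate keys.

{E}; {B, C}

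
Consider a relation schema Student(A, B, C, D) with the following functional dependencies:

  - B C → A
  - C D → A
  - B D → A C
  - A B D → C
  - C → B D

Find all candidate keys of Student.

{C}, {B, D}

{C}⁺: C→BD adds B, D; BC→A adds A → {A, B, C, D}.
{B, D}⁺: BD→AC adds A, C → {A, B, C, D}. Minimal: {D}⁺ = {D}; {B}⁺ = {B} — none reach the full schema.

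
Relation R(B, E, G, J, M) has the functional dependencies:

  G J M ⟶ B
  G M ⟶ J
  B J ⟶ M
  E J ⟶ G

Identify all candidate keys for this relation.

(B, E, J), (E, G, M), (E, J, M)

Attribute E never appears on the right-hand side of any dependency, so E must belong to every candidate key.
{E}⁺ = {E}, which is not all of the schema, so we must add further attributes.
{B, E, J}⁺: BJ→M adds M; EJ→G adds G → {B, E, G, J, M}. Minimal: {E, J}⁺ = {E, G, J}; {B, J}⁺ = {B, J, M}; {B, E}⁺ = {B, E} — none reach the full schema.
{E, G, M}⁺: GM→J adds J; GJM→B adds B → {B, E, G, J, M}. Minimal: {G, M}⁺ = {B, G, J, M}; {E, M}⁺ = {E, M}; {E, G}⁺ = {E, G} — none reach the full schema.
{E, J, M}⁺: EJ→G adds G; GJM→B adds B → {B, E, G, J, M}. Minimal: {J, M}⁺ = {J, M}; {E, M}⁺ = {E, M}; {E, J}⁺ = {E, G, J} — none reach the full schema.
Any other superkey contains one of these as a subset, so there are no further candidate keys.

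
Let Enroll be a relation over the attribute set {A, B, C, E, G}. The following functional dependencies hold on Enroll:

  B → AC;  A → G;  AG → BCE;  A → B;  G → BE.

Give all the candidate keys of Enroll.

{A}⁺: A→G adds G; AG→BCE adds B, C, E → {A, B, C, E, G}.
{B}⁺: B→AC adds A, C; A→G adds G; AG→BCE adds E → {A, B, C, E, G}.
{G}⁺: G→BE adds B, E; B→AC adds A, C → {A, B, C, E, G}.
Any other superkey contains one of these as a subset, so there are no further candidate keys.

{A}, {B}, {G}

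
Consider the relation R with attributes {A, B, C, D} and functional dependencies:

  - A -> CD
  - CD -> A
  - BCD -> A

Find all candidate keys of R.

{A, B}, {B, C, D}

Attribute B never appears on the right-hand side of any dependency, so B must belong to every candidate key.
{B}⁺ = {B}, which is not all of the schema, so we must add further attributes.
{A, B}⁺: A→CD adds C, D → {A, B, C, D}. Minimal: {B}⁺ = {B}; {A}⁺ = {A, C, D} — none reach the full schema.
{B, C, D}⁺: CD→A adds A → {A, B, C, D}. Minimal: {C, D}⁺ = {A, C, D}; {B, D}⁺ = {B, D}; {B, C}⁺ = {B, C} — none reach the full schema.
Any other superkey contains one of these as a subset, so there are no further candidate keys.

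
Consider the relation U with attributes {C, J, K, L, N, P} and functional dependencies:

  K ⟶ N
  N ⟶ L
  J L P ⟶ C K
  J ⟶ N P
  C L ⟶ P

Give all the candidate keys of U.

J

Attribute J never appears on the right-hand side of any dependency, so J must belong to every candidate key.
{J}⁺ = {C, J, K, L, N, P}, which is all of the schema, so {J} is the only candidate key.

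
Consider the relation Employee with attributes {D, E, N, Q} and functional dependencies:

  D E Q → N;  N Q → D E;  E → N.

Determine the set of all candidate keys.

{E, Q}; {N, Q}

Attribute Q never appears on the right-hand side of any dependency, so Q must belong to every candidate key.
{Q}⁺ = {Q}, which is not all of the schema, so we must add further attributes.
{E, Q}⁺: E→N adds N; NQ→DE adds D → {D, E, N, Q}. Minimal: {Q}⁺ = {Q}; {E}⁺ = {E, N} — none reach the full schema.
{N, Q}⁺: NQ→DE adds D, E → {D, E, N, Q}. Minimal: {Q}⁺ = {Q}; {N}⁺ = {N} — none reach the full schema.
Any other superkey contains one of these as a subset, so there are no further candidate keys.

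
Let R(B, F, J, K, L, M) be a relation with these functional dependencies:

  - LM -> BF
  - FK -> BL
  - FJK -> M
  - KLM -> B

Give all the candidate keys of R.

Attributes J, K never appear on any right-hand side, so every candidate key must contain {J, K}.
{J, K}⁺ = {J, K}, which is not all of the schema, so we must add further attributes.
{F, J, K}⁺: FK→BL adds B, L; FJK→M adds M → {B, F, J, K, L, M}. Minimal: {J, K}⁺ = {J, K}; {F, K}⁺ = {B, F, K, L}; {F, J}⁺ = {F, J} — none reach the full schema.
{J, K, L, M}⁺: LM→BF adds B, F → {B, F, J, K, L, M}. Minimal: {K, L, M}⁺ = {B, F, K, L, M}; {J, L, M}⁺ = {B, F, J, L, M}; {J, K, M}⁺ = {J, K, M}; … — none reach the full schema.

(F, J, K), (J, K, L, M)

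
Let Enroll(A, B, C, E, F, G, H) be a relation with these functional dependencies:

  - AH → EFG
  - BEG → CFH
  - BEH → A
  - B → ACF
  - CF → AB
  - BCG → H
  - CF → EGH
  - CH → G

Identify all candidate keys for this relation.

{B}, {C, F}, {A, C, H}

{B}⁺: B→ACF adds A, C, F; CF→EGH adds E, G, H → {A, B, C, E, F, G, H}.
{C, F}⁺: CF→AB adds A, B; CF→EGH adds E, G, H → {A, B, C, E, F, G, H}. Minimal: {F}⁺ = {F}; {C}⁺ = {C} — none reach the full schema.
{A, C, H}⁺: AH→EFG adds E, F, G; CF→AB adds B → {A, B, C, E, F, G, H}. Minimal: {C, H}⁺ = {C, G, H}; {A, H}⁺ = {A, E, F, G, H}; {A, C}⁺ = {A, C} — none reach the full schema.
Any other superkey contains one of these as a subset, so there are no further candidate keys.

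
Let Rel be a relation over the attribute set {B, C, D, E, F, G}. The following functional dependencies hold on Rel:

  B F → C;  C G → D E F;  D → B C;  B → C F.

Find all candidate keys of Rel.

Attribute G never appears on the right-hand side of any dependency, so G must belong to every candidate key.
{G}⁺ = {G}, which is not all of the schema, so we must add further attributes.
{B, G}⁺: B→CF adds C, F; CG→DEF adds D, E → {B, C, D, E, F, G}.
{C, G}⁺: CG→DEF adds D, E, F; D→BC adds B → {B, C, D, E, F, G}.
{D, G}⁺: D→BC adds B, C; B→CF adds F; CG→DEF adds E → {B, C, D, E, F, G}.
Any other superkey contains one of these as a subset, so there are no further candidate keys.

(B, G); (C, G); (D, G)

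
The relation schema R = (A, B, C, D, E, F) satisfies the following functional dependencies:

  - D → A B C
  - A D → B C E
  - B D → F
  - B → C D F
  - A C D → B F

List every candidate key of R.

{B}⁺: B→CDF adds C, D, F; D→ABC adds A; AD→BCE adds E → {A, B, C, D, E, F}.
{D}⁺: D→ABC adds A, B, C; AD→BCE adds E; BD→F adds F → {A, B, C, D, E, F}.

(B), (D)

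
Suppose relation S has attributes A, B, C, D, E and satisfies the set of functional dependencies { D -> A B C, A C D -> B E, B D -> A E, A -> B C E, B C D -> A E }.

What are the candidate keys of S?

Attribute D never appears on the right-hand side of any dependency, so D must belong to every candidate key.
{D}⁺ = {A, B, C, D, E}, which is all of the schema, so {D} is the only candidate key.

{D}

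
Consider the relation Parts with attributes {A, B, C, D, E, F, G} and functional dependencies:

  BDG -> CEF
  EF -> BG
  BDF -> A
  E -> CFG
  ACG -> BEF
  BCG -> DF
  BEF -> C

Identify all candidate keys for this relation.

{E}⁺: E→CFG adds C, F, G; EF→BG adds B; BCG→DF adds D; BDF→A adds A → {A, B, C, D, E, F, G}.
{A, C, G}⁺: ACG→BEF adds B, E, F; BCG→DF adds D → {A, B, C, D, E, F, G}. Minimal: {C, G}⁺ = {C, G}; {A, G}⁺ = {A, G}; {A, C}⁺ = {A, C} — none reach the full schema.
{B, C, G}⁺: BCG→DF adds D, F; BDG→CEF adds E; BDF→A adds A → {A, B, C, D, E, F, G}. Minimal: {C, G}⁺ = {C, G}; {B, G}⁺ = {B, G}; {B, C}⁺ = {B, C} — none reach the full schema.
{B, D, G}⁺: BDG→CEF adds C, E, F; BDF→A adds A → {A, B, C, D, E, F, G}. Minimal: {D, G}⁺ = {D, G}; {B, G}⁺ = {B, G}; {B, D}⁺ = {B, D} — none reach the full schema.

{E}, {A, C, G}, {B, C, G}, {B, D, G}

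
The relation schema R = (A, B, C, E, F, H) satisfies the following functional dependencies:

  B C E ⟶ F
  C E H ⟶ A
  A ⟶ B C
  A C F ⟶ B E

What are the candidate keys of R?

{A, E, H}⁺: A→BC adds B, C; BCE→F adds F → {A, B, C, E, F, H}.
{A, F, H}⁺: A→BC adds B, C; ACF→BE adds E → {A, B, C, E, F, H}.
{C, E, H}⁺: CEH→A adds A; A→BC adds B; BCE→F adds F → {A, B, C, E, F, H}.

AEH; AFH; CEH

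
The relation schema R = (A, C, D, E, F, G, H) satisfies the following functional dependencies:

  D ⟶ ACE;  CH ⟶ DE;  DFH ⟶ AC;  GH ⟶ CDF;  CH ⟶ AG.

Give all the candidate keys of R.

{C, H}, {D, H}, {G, H}

Attribute H never appears on the right-hand side of any dependency, so H must belong to every candidate key.
{H}⁺ = {H}, which is not all of the schema, so we must add further attributes.
{C, H}⁺: CH→DE adds D, E; CH→AG adds A, G; GH→CDF adds F → {A, C, D, E, F, G, H}.
{D, H}⁺: D→ACE adds A, C, E; CH→AG adds G; GH→CDF adds F → {A, C, D, E, F, G, H}.
{G, H}⁺: GH→CDF adds C, D, F; CH→AG adds A; D→ACE adds E → {A, C, D, E, F, G, H}.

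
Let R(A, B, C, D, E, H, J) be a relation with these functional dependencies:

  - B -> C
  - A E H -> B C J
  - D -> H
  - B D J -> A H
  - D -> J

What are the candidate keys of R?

Attributes D, E never appear on any right-hand side, so every candidate key must contain {D, E}.
{D, E}⁺ = {D, E, H, J}, which is not all of the schema, so we must add further attributes.
{A, D, E}⁺: D→H adds H; D→J adds J; AEH→BCJ adds B, C → {A, B, C, D, E, H, J}. Minimal: {D, E}⁺ = {D, E, H, J}; {A, E}⁺ = {A, E}; {A, D}⁺ = {A, D, H, J} — none reach the full schema.
{B, D, E}⁺: B→C adds C; D→H adds H; D→J adds J; BDJ→AH adds A → {A, B, C, D, E, H, J}. Minimal: {D, E}⁺ = {D, E, H, J}; {B, E}⁺ = {B, C, E}; {B, D}⁺ = {A, B, C, D, H, J} — none reach the full schema.
Any other superkey contains one of these as a subset, so there are no further candidate keys.

{A, D, E}, {B, D, E}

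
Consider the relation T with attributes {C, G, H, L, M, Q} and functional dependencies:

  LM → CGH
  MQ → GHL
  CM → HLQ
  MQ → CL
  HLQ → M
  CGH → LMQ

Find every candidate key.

{C, M}⁺: CM→HLQ adds H, L, Q; LM→CGH adds G → {C, G, H, L, M, Q}.
{L, M}⁺: LM→CGH adds C, G, H; CM→HLQ adds Q → {C, G, H, L, M, Q}.
{M, Q}⁺: MQ→GHL adds G, H, L; MQ→CL adds C → {C, G, H, L, M, Q}.
{C, G, H}⁺: CGH→LMQ adds L, M, Q → {C, G, H, L, M, Q}.
{H, L, Q}⁺: HLQ→M adds M; LM→CGH adds C, G → {C, G, H, L, M, Q}.

(C, M), (L, M), (M, Q), (C, G, H), (H, L, Q)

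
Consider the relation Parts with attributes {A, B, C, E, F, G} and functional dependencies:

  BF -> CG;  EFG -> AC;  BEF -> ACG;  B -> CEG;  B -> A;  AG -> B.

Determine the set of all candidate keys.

BF, AFG, EFG

Attribute F never appears on the right-hand side of any dependency, so F must belong to every candidate key.
{F}⁺ = {F}, which is not all of the schema, so we must add further attributes.
{B, F}⁺: BF→CG adds C, G; B→CEG adds E; B→A adds A → {A, B, C, E, F, G}. Minimal: {F}⁺ = {F}; {B}⁺ = {A, B, C, E, G} — none reach the full schema.
{A, F, G}⁺: AG→B adds B; BF→CG adds C; B→CEG adds E → {A, B, C, E, F, G}. Minimal: {F, G}⁺ = {F, G}; {A, G}⁺ = {A, B, C, E, G}; {A, F}⁺ = {A, F} — none reach the full schema.
{E, F, G}⁺: EFG→AC adds A, C; AG→B adds B → {A, B, C, E, F, G}. Minimal: {F, G}⁺ = {F, G}; {E, G}⁺ = {E, G}; {E, F}⁺ = {E, F} — none reach the full schema.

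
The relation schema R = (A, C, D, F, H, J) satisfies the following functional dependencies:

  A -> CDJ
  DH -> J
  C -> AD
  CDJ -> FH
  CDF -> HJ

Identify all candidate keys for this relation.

{A}, {C}

{A}⁺: A→CDJ adds C, D, J; CDJ→FH adds F, H → {A, C, D, F, H, J}.
{C}⁺: C→AD adds A, D; A→CDJ adds J; CDJ→FH adds F, H → {A, C, D, F, H, J}.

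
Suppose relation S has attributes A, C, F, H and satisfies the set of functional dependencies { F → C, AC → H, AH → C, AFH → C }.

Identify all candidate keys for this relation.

AF

{A, F}⁺: F→C adds C; AC→H adds H → {A, C, F, H}. Minimal: {F}⁺ = {C, F}; {A}⁺ = {A} — none reach the full schema.
No other minimal superkey exists.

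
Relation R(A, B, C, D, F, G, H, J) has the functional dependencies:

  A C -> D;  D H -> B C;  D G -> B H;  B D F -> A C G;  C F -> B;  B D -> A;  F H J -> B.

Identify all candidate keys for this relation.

Attributes F, J never appear on any right-hand side, so every candidate key must contain {F, J}.
{F, J}⁺ = {F, J}, which is not all of the schema, so we must add further attributes.
{A, C, F, J}⁺: AC→D adds D; CF→B adds B; BDF→ACG adds G; DG→BH adds H → {A, B, C, D, F, G, H, J}. Minimal: {C, F, J}⁺ = {B, C, F, J}; {A, F, J}⁺ = {A, F, J}; {A, C, J}⁺ = {A, C, D, J}; … — none reach the full schema.
{B, D, F, J}⁺: BDF→ACG adds A, C, G; DG→BH adds H → {A, B, C, D, F, G, H, J}. Minimal: {D, F, J}⁺ = {D, F, J}; {B, F, J}⁺ = {B, F, J}; {B, D, J}⁺ = {A, B, D, J}; … — none reach the full schema.
{C, D, F, J}⁺: CF→B adds B; BD→A adds A; BDF→ACG adds G; DG→BH adds H → {A, B, C, D, F, G, H, J}. Minimal: {D, F, J}⁺ = {D, F, J}; {C, F, J}⁺ = {B, C, F, J}; {C, D, J}⁺ = {C, D, J}; … — none reach the full schema.
{D, F, G, J}⁺: DG→BH adds B, H; BDF→ACG adds A, C → {A, B, C, D, F, G, H, J}. Minimal: {F, G, J}⁺ = {F, G, J}; {D, G, J}⁺ = {A, B, C, D, G, H, J}; {D, F, J}⁺ = {D, F, J}; … — none reach the full schema.
{D, F, H, J}⁺: DH→BC adds B, C; BDF→ACG adds A, G → {A, B, C, D, F, G, H, J}. Minimal: {F, H, J}⁺ = {B, F, H, J}; {D, H, J}⁺ = {A, B, C, D, H, J}; {D, F, J}⁺ = {D, F, J}; … — none reach the full schema.
Any other superkey contains one of these as a subset, so there are no further candidate keys.

ACFJ, BDFJ, CDFJ, DFGJ, DFHJ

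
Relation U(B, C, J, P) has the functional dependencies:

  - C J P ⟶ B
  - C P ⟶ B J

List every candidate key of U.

CP

Attributes C, P never appear on any right-hand side, so every candidate key must contain {C, P}.
{C, P}⁺ = {B, C, J, P}, which is all of the schema, so {C, P} is the only candidate key.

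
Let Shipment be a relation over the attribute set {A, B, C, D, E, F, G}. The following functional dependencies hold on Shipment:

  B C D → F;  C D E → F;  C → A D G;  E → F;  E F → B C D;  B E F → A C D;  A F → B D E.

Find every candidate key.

{E}, {A, F}, {B, C}, {C, F}

{E}⁺: E→F adds F; EF→BCD adds B, C, D; BEF→ACD adds A; C→ADG adds G → {A, B, C, D, E, F, G}.
{A, F}⁺: AF→BDE adds B, D, E; EF→BCD adds C; C→ADG adds G → {A, B, C, D, E, F, G}. Minimal: {F}⁺ = {F}; {A}⁺ = {A} — none reach the full schema.
{B, C}⁺: C→ADG adds A, D, G; BCD→F adds F; AF→BDE adds E → {A, B, C, D, E, F, G}. Minimal: {C}⁺ = {A, C, D, G}; {B}⁺ = {B} — none reach the full schema.
{C, F}⁺: C→ADG adds A, D, G; AF→BDE adds B, E → {A, B, C, D, E, F, G}. Minimal: {F}⁺ = {F}; {C}⁺ = {A, C, D, G} — none reach the full schema.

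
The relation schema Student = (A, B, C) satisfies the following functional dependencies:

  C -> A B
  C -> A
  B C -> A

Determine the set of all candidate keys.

{C}

Attribute C never appears on the right-hand side of any dependency, so C must belong to every candidate key.
{C}⁺ = {A, B, C}, which is all of the schema, so {C} is the only candidate key.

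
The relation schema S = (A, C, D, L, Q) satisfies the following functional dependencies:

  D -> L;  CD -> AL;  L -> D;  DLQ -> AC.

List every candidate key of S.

Attribute Q never appears on the right-hand side of any dependency, so Q must belong to every candidate key.
{Q}⁺ = {Q}, which is not all of the schema, so we must add further attributes.
{D, Q}⁺: D→L adds L; DLQ→AC adds A, C → {A, C, D, L, Q}. Minimal: {Q}⁺ = {Q}; {D}⁺ = {D, L} — none reach the full schema.
{L, Q}⁺: L→D adds D; DLQ→AC adds A, C → {A, C, D, L, Q}. Minimal: {Q}⁺ = {Q}; {L}⁺ = {D, L} — none reach the full schema.
Any other superkey contains one of these as a subset, so there are no further candidate keys.

DQ, LQ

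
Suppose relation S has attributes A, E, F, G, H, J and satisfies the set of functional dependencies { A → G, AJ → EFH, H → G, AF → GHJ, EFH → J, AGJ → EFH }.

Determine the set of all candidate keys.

AF, AJ

Attribute A never appears on the right-hand side of any dependency, so A must belong to every candidate key.
{A}⁺ = {A, G}, which is not all of the schema, so we must add further attributes.
{A, F}⁺: A→G adds G; AF→GHJ adds H, J; AGJ→EFH adds E → {A, E, F, G, H, J}.
{A, J}⁺: A→G adds G; AJ→EFH adds E, F, H → {A, E, F, G, H, J}.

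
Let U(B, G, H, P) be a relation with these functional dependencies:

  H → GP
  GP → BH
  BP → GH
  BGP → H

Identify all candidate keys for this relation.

{H}⁺: H→GP adds G, P; GP→BH adds B → {B, G, H, P}.
{B, P}⁺: BP→GH adds G, H → {B, G, H, P}. Minimal: {P}⁺ = {P}; {B}⁺ = {B} — none reach the full schema.
{G, P}⁺: GP→BH adds B, H → {B, G, H, P}. Minimal: {P}⁺ = {P}; {G}⁺ = {G} — none reach the full schema.

{H}; {B, P}; {G, P}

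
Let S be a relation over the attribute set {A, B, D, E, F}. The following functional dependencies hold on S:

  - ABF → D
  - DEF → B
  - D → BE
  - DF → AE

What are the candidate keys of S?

{D, F}; {A, B, F}

{D, F}⁺: D→BE adds B, E; DF→AE adds A → {A, B, D, E, F}.
{A, B, F}⁺: ABF→D adds D; D→BE adds E → {A, B, D, E, F}.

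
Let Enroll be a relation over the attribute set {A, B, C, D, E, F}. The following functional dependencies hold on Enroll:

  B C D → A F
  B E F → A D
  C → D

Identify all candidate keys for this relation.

Attributes B, C, E never appear on any right-hand side, so every candidate key must contain {B, C, E}.
{B, C, E}⁺ = {A, B, C, D, E, F}, which is all of the schema, so {B, C, E} is the only candidate key.

{B, C, E}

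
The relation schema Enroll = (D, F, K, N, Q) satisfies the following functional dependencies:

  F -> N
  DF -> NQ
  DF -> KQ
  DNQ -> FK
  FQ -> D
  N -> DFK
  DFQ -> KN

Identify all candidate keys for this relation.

{F}⁺: F→N adds N; N→DFK adds D, K; DF→NQ adds Q → {D, F, K, N, Q}.
{N}⁺: N→DFK adds D, F, K; DF→NQ adds Q → {D, F, K, N, Q}.

{F}, {N}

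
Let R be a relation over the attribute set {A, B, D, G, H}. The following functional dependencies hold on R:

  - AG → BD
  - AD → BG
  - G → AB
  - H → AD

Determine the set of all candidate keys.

Attribute H never appears on the right-hand side of any dependency, so H must belong to every candidate key.
{H}⁺ = {A, B, D, G, H}, which is all of the schema, so {H} is the only candidate key.

{H}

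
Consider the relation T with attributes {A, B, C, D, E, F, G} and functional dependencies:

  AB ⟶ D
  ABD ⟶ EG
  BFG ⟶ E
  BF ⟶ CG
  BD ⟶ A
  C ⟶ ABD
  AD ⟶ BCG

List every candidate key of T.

Attribute F never appears on the right-hand side of any dependency, so F must belong to every candidate key.
{F}⁺ = {F}, which is not all of the schema, so we must add further attributes.
{B, F}⁺: BF→CG adds C, G; C→ABD adds A, D; ABD→EG adds E → {A, B, C, D, E, F, G}. Minimal: {F}⁺ = {F}; {B}⁺ = {B} — none reach the full schema.
{C, F}⁺: C→ABD adds A, B, D; AD→BCG adds G; ABD→EG adds E → {A, B, C, D, E, F, G}. Minimal: {F}⁺ = {F}; {C}⁺ = {A, B, C, D, E, G} — none reach the full schema.
{A, D, F}⁺: AD→BCG adds B, C, G; ABD→EG adds E → {A, B, C, D, E, F, G}. Minimal: {D, F}⁺ = {D, F}; {A, F}⁺ = {A, F}; {A, D}⁺ = {A, B, C, D, E, G} — none reach the full schema.
Any other superkey contains one of these as a subset, so there are no further candidate keys.

{B, F}, {C, F}, {A, D, F}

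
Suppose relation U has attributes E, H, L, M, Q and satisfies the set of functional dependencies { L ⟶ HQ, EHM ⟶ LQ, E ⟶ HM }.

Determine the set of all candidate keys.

Attribute E never appears on the right-hand side of any dependency, so E must belong to every candidate key.
{E}⁺ = {E, H, L, M, Q}, which is all of the schema, so {E} is the only candidate key.

{E}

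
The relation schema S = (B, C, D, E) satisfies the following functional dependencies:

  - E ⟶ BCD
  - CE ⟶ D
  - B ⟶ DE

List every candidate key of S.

{B}⁺: B→DE adds D, E; E→BCD adds C → {B, C, D, E}.
{E}⁺: E→BCD adds B, C, D → {B, C, D, E}.
Any other superkey contains one of these as a subset, so there are no further candidate keys.

B, E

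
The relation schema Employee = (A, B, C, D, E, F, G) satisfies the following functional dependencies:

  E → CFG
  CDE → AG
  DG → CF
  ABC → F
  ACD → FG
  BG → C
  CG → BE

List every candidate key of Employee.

Attribute D never appears on the right-hand side of any dependency, so D must belong to every candidate key.
{D}⁺ = {D}, which is not all of the schema, so we must add further attributes.
{D, E}⁺: E→CFG adds C, F, G; CDE→AG adds A; CG→BE adds B → {A, B, C, D, E, F, G}. Minimal: {E}⁺ = {B, C, E, F, G}; {D}⁺ = {D} — none reach the full schema.
{D, G}⁺: DG→CF adds C, F; CG→BE adds B, E; CDE→AG adds A → {A, B, C, D, E, F, G}. Minimal: {G}⁺ = {G}; {D}⁺ = {D} — none reach the full schema.
{A, C, D}⁺: ACD→FG adds F, G; CG→BE adds B, E → {A, B, C, D, E, F, G}. Minimal: {C, D}⁺ = {C, D}; {A, D}⁺ = {A, D}; {A, C}⁺ = {A, C} — none reach the full schema.

{D, E}, {D, G}, {A, C, D}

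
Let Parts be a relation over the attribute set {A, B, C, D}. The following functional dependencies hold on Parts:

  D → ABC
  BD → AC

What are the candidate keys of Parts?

Attribute D never appears on the right-hand side of any dependency, so D must belong to every candidate key.
{D}⁺ = {A, B, C, D}, which is all of the schema, so {D} is the only candidate key.

(D)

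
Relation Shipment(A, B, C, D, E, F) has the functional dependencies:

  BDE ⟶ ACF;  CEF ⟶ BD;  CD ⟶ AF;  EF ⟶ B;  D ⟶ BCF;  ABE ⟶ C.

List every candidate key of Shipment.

Attribute E never appears on the right-hand side of any dependency, so E must belong to every candidate key.
{E}⁺ = {E}, which is not all of the schema, so we must add further attributes.
{D, E}⁺: D→BCF adds B, C, F; BDE→ACF adds A → {A, B, C, D, E, F}. Minimal: {E}⁺ = {E}; {D}⁺ = {A, B, C, D, F} — none reach the full schema.
{A, E, F}⁺: EF→B adds B; ABE→C adds C; CEF→BD adds D → {A, B, C, D, E, F}. Minimal: {E, F}⁺ = {B, E, F}; {A, F}⁺ = {A, F}; {A, E}⁺ = {A, E} — none reach the full schema.
{C, E, F}⁺: CEF→BD adds B, D; CD→AF adds A → {A, B, C, D, E, F}. Minimal: {E, F}⁺ = {B, E, F}; {C, F}⁺ = {C, F}; {C, E}⁺ = {C, E} — none reach the full schema.
Any other superkey contains one of these as a subset, so there are no further candidate keys.

{D, E}; {A, E, F}; {C, E, F}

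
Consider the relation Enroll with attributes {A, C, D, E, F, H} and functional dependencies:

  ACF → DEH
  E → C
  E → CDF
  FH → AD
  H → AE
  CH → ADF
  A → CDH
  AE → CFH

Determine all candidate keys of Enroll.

{A}⁺: A→CDH adds C, D, H; H→AE adds E; CH→ADF adds F → {A, C, D, E, F, H}.
{H}⁺: H→AE adds A, E; A→CDH adds C, D; AE→CFH adds F → {A, C, D, E, F, H}.

{A}; {H}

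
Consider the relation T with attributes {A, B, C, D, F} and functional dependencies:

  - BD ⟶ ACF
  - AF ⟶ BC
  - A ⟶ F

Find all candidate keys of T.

Attribute D never appears on the right-hand side of any dependency, so D must belong to every candidate key.
{D}⁺ = {D}, which is not all of the schema, so we must add further attributes.
{A, D}⁺: A→F adds F; AF→BC adds B, C → {A, B, C, D, F}. Minimal: {D}⁺ = {D}; {A}⁺ = {A, B, C, F} — none reach the full schema.
{B, D}⁺: BD→ACF adds A, C, F → {A, B, C, D, F}. Minimal: {D}⁺ = {D}; {B}⁺ = {B} — none reach the full schema.
Any other superkey contains one of these as a subset, so there are no further candidate keys.

(A, D), (B, D)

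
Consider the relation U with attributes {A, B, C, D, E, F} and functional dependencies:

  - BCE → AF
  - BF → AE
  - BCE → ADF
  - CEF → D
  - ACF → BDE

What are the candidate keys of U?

Attribute C never appears on the right-hand side of any dependency, so C must belong to every candidate key.
{C}⁺ = {C}, which is not all of the schema, so we must add further attributes.
{A, C, F}⁺: ACF→BDE adds B, D, E → {A, B, C, D, E, F}. Minimal: {C, F}⁺ = {C, F}; {A, F}⁺ = {A, F}; {A, C}⁺ = {A, C} — none reach the full schema.
{B, C, E}⁺: BCE→AF adds A, F; BCE→ADF adds D → {A, B, C, D, E, F}. Minimal: {C, E}⁺ = {C, E}; {B, E}⁺ = {B, E}; {B, C}⁺ = {B, C} — none reach the full schema.
{B, C, F}⁺: BF→AE adds A, E; BCE→ADF adds D → {A, B, C, D, E, F}. Minimal: {C, F}⁺ = {C, F}; {B, F}⁺ = {A, B, E, F}; {B, C}⁺ = {B, C} — none reach the full schema.

{A, C, F}, {B, C, E}, {B, C, F}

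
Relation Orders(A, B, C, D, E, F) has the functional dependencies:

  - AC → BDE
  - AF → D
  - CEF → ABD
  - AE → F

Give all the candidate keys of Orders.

(A, C); (C, E, F)

{A, C}⁺: AC→BDE adds B, D, E; AE→F adds F → {A, B, C, D, E, F}. Minimal: {C}⁺ = {C}; {A}⁺ = {A} — none reach the full schema.
{C, E, F}⁺: CEF→ABD adds A, B, D → {A, B, C, D, E, F}. Minimal: {E, F}⁺ = {E, F}; {C, F}⁺ = {C, F}; {C, E}⁺ = {C, E} — none reach the full schema.
Any other superkey contains one of these as a subset, so there are no further candidate keys.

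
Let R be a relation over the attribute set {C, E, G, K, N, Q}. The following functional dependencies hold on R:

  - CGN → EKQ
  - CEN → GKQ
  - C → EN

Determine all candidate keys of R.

Attribute C never appears on the right-hand side of any dependency, so C must belong to every candidate key.
{C}⁺ = {C, E, G, K, N, Q}, which is all of the schema, so {C} is the only candidate key.

C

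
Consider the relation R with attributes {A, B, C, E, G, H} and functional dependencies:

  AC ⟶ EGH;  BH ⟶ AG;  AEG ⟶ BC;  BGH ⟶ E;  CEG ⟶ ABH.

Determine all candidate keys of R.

{A, C}⁺: AC→EGH adds E, G, H; AEG→BC adds B → {A, B, C, E, G, H}. Minimal: {C}⁺ = {C}; {A}⁺ = {A} — none reach the full schema.
{B, H}⁺: BH→AG adds A, G; BGH→E adds E; AEG→BC adds C → {A, B, C, E, G, H}. Minimal: {H}⁺ = {H}; {B}⁺ = {B} — none reach the full schema.
{A, E, G}⁺: AEG→BC adds B, C; CEG→ABH adds H → {A, B, C, E, G, H}. Minimal: {E, G}⁺ = {E, G}; {A, G}⁺ = {A, G}; {A, E}⁺ = {A, E} — none reach the full schema.
{C, E, G}⁺: CEG→ABH adds A, B, H → {A, B, C, E, G, H}. Minimal: {E, G}⁺ = {E, G}; {C, G}⁺ = {C, G}; {C, E}⁺ = {C, E} — none reach the full schema.

{A, C}, {B, H}, {A, E, G}, {C, E, G}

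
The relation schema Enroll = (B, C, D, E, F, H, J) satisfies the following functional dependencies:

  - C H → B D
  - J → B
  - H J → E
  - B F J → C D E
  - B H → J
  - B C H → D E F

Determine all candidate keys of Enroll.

(C, H); (B, F, H); (F, H, J)

Attribute H never appears on the right-hand side of any dependency, so H must belong to every candidate key.
{H}⁺ = {H}, which is not all of the schema, so we must add further attributes.
{C, H}⁺: CH→BD adds B, D; BH→J adds J; BCH→DEF adds E, F → {B, C, D, E, F, H, J}. Minimal: {H}⁺ = {H}; {C}⁺ = {C} — none reach the full schema.
{B, F, H}⁺: BH→J adds J; HJ→E adds E; BFJ→CDE adds C, D → {B, C, D, E, F, H, J}. Minimal: {F, H}⁺ = {F, H}; {B, H}⁺ = {B, E, H, J}; {B, F}⁺ = {B, F} — none reach the full schema.
{F, H, J}⁺: J→B adds B; HJ→E adds E; BFJ→CDE adds C, D → {B, C, D, E, F, H, J}. Minimal: {H, J}⁺ = {B, E, H, J}; {F, J}⁺ = {B, C, D, E, F, J}; {F, H}⁺ = {F, H} — none reach the full schema.
Any other superkey contains one of these as a subset, so there are no further candidate keys.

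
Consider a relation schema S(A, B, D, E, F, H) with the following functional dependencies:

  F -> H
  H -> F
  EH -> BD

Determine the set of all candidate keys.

Attributes A, E never appear on any right-hand side, so every candidate key must contain {A, E}.
{A, E}⁺ = {A, E}, which is not all of the schema, so we must add further attributes.
{A, E, F}⁺: F→H adds H; EH→BD adds B, D → {A, B, D, E, F, H}. Minimal: {E, F}⁺ = {B, D, E, F, H}; {A, F}⁺ = {A, F, H}; {A, E}⁺ = {A, E} — none reach the full schema.
{A, E, H}⁺: H→F adds F; EH→BD adds B, D → {A, B, D, E, F, H}. Minimal: {E, H}⁺ = {B, D, E, F, H}; {A, H}⁺ = {A, F, H}; {A, E}⁺ = {A, E} — none reach the full schema.

{A, E, F}, {A, E, H}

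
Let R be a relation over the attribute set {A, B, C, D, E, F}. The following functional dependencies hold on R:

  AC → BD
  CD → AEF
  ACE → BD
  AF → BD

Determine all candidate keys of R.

Attribute C never appears on the right-hand side of any dependency, so C must belong to every candidate key.
{C}⁺ = {C}, which is not all of the schema, so we must add further attributes.
{A, C}⁺: AC→BD adds B, D; CD→AEF adds E, F → {A, B, C, D, E, F}. Minimal: {C}⁺ = {C}; {A}⁺ = {A} — none reach the full schema.
{C, D}⁺: CD→AEF adds A, E, F; ACE→BD adds B → {A, B, C, D, E, F}. Minimal: {D}⁺ = {D}; {C}⁺ = {C} — none reach the full schema.
Any other superkey contains one of these as a subset, so there are no further candidate keys.

{A, C}, {C, D}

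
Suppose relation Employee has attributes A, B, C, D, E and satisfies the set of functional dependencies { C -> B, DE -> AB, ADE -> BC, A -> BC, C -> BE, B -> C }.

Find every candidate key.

(A, D); (B, D); (C, D); (D, E)

Attribute D never appears on the right-hand side of any dependency, so D must belong to every candidate key.
{D}⁺ = {D}, which is not all of the schema, so we must add further attributes.
{A, D}⁺: A→BC adds B, C; C→BE adds E → {A, B, C, D, E}. Minimal: {D}⁺ = {D}; {A}⁺ = {A, B, C, E} — none reach the full schema.
{B, D}⁺: B→C adds C; C→BE adds E; DE→AB adds A → {A, B, C, D, E}. Minimal: {D}⁺ = {D}; {B}⁺ = {B, C, E} — none reach the full schema.
{C, D}⁺: C→B adds B; C→BE adds E; DE→AB adds A → {A, B, C, D, E}. Minimal: {D}⁺ = {D}; {C}⁺ = {B, C, E} — none reach the full schema.
{D, E}⁺: DE→AB adds A, B; ADE→BC adds C → {A, B, C, D, E}. Minimal: {E}⁺ = {E}; {D}⁺ = {D} — none reach the full schema.
Any other superkey contains one of these as a subset, so there are no further candidate keys.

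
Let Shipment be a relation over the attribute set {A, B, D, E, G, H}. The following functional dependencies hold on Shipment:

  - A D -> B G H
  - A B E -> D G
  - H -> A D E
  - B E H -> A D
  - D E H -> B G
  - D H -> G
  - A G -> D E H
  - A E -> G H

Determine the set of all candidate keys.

{H}⁺: H→ADE adds A, D, E; DEH→BG adds B, G → {A, B, D, E, G, H}.
{A, D}⁺: AD→BGH adds B, G, H; H→ADE adds E → {A, B, D, E, G, H}. Minimal: {D}⁺ = {D}; {A}⁺ = {A} — none reach the full schema.
{A, E}⁺: AE→GH adds G, H; H→ADE adds D; DEH→BG adds B → {A, B, D, E, G, H}. Minimal: {E}⁺ = {E}; {A}⁺ = {A} — none reach the full schema.
{A, G}⁺: AG→DEH adds D, E, H; AD→BGH adds B → {A, B, D, E, G, H}. Minimal: {G}⁺ = {G}; {A}⁺ = {A} — none reach the full schema.

{H}, {A, D}, {A, E}, {A, G}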